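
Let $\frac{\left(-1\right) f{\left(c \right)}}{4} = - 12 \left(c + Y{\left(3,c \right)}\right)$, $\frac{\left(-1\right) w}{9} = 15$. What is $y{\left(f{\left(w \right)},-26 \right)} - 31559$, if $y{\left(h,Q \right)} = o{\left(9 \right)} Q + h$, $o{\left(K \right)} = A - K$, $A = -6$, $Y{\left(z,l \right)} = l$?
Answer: $-44129$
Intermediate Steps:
$w = -135$ ($w = \left(-9\right) 15 = -135$)
$f{\left(c \right)} = 96 c$ ($f{\left(c \right)} = - 4 \left(- 12 \left(c + c\right)\right) = - 4 \left(- 12 \cdot 2 c\right) = - 4 \left(- 24 c\right) = 96 c$)
$o{\left(K \right)} = -6 - K$
$y{\left(h,Q \right)} = h - 15 Q$ ($y{\left(h,Q \right)} = \left(-6 - 9\right) Q + h = - 15 Q + h = h - 15 Q$)
$y{\left(f{\left(w \right)},-26 \right)} - 31559 = \left(96 \left(-135\right) - -390\right) - 31559 = \left(-12960 + 390\right) - 31559 = -12570 - 31559 = -44129$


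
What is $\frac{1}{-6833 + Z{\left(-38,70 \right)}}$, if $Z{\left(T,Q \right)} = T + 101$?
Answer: $- \frac{1}{6770} \approx -0.00014771$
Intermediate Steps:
$Z{\left(T,Q \right)} = 101 + T$
$\frac{1}{-6833 + Z{\left(-38,70 \right)}} = \frac{1}{-6833 + \left(101 - 38\right)} = \frac{1}{-6833 + 63} = \frac{1}{-6770} = - \frac{1}{6770}$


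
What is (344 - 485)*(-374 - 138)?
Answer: 72192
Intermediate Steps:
(344 - 485)*(-374 - 138) = -141*(-512) = 72192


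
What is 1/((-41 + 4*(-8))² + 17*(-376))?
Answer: -1/1063 ≈ -0.00094073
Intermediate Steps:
1/((-41 + 4*(-8))² + 17*(-376)) = 1/((-41 - 32)² - 6392) = 1/((-73)² - 6392) = 1/(5329 - 6392) = 1/(-1063) = -1/1063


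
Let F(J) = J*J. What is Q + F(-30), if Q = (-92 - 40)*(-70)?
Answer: 10140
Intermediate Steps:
F(J) = J²
Q = 9240 (Q = -132*(-70) = 9240)
Q + F(-30) = 9240 + (-30)² = 9240 + 900 = 10140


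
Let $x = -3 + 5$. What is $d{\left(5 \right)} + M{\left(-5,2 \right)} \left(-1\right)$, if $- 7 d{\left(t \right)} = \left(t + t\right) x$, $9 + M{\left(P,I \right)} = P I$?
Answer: $\frac{113}{7} \approx 16.143$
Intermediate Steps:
$x = 2$
$M{\left(P,I \right)} = -9 + I P$ ($M{\left(P,I \right)} = -9 + P I = -9 + I P$)
$d{\left(t \right)} = - \frac{4 t}{7}$ ($d{\left(t \right)} = - \frac{\left(t + t\right) 2}{7} = - \frac{2 t 2}{7} = - \frac{4 t}{7}$)
$d{\left(5 \right)} + M{\left(-5,2 \right)} \left(-1\right) = \left(- \frac{4}{7}\right) 5 + \left(-9 + 2 \left(-5\right)\right) \left(-1\right) = - \frac{20}{7} + \left(-9 - 10\right) \left(-1\right) = - \frac{20}{7} - -19 = - \frac{20}{7} + 19 = \frac{113}{7}$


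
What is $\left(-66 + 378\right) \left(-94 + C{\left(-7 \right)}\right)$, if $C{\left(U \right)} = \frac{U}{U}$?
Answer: $-29016$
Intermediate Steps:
$C{\left(U \right)} = 1$
$\left(-66 + 378\right) \left(-94 + C{\left(-7 \right)}\right) = \left(-66 + 378\right) \left(-94 + 1\right) = 312 \left(-93\right) = -29016$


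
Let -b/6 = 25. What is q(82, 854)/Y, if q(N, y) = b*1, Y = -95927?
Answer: 150/95927 ≈ 0.0015637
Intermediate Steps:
b = -150 (b = -6*25 = -150)
q(N, y) = -150 (q(N, y) = -150*1 = -150)
q(82, 854)/Y = -150/(-95927) = -150*(-1/95927) = 150/95927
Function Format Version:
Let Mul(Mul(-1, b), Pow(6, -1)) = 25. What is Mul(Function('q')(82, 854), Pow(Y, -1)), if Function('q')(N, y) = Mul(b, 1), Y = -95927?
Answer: Rational(150, 95927) ≈ 0.0015637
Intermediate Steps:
b = -150 (b = Mul(-6, 25) = -150)
Function('q')(N, y) = -150 (Function('q')(N, y) = Mul(-150, 1) = -150)
Mul(Function('q')(82, 854), Pow(Y, -1)) = Mul(-150, Pow(-95927, -1)) = Mul(-150, Rational(-1, 95927)) = Rational(150, 95927)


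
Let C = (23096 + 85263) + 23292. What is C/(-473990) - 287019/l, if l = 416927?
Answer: -190932992287/197619228730 ≈ -0.96617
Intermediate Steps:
C = 131651 (C = 108359 + 23292 = 131651)
C/(-473990) - 287019/l = 131651/(-473990) - 287019/416927 = 131651*(-1/473990) - 287019*1/416927 = -131651/473990 - 287019/416927 = -190932992287/197619228730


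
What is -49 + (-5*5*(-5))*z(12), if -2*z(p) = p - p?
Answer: -49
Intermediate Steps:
z(p) = 0 (z(p) = -(p - p)/2 = -1/2*0 = 0)
-49 + (-5*5*(-5))*z(12) = -49 + (-5*5*(-5))*0 = -49 - 25*(-5)*0 = -49 + 125*0 = -49 + 0 = -49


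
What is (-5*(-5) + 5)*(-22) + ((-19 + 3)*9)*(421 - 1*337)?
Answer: -12756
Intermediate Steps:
(-5*(-5) + 5)*(-22) + ((-19 + 3)*9)*(421 - 1*337) = (25 + 5)*(-22) + (-16*9)*(421 - 337) = 30*(-22) - 144*84 = -660 - 12096 = -12756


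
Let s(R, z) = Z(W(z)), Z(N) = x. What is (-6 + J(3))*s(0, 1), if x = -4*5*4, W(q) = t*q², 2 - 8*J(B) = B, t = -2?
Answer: 490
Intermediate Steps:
J(B) = ¼ - B/8
W(q) = -2*q²
x = -80 (x = -20*4 = -80)
Z(N) = -80
s(R, z) = -80
(-6 + J(3))*s(0, 1) = (-6 + (¼ - ⅛*3))*(-80) = (-6 + (¼ - 3/8))*(-80) = (-6 - ⅛)*(-80) = -49/8*(-80) = 490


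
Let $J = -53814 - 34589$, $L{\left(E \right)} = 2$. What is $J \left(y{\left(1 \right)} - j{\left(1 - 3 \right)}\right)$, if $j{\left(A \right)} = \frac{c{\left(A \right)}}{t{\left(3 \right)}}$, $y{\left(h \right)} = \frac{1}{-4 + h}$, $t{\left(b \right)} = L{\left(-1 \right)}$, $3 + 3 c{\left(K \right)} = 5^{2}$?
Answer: $353612$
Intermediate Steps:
$c{\left(K \right)} = \frac{22}{3}$ ($c{\left(K \right)} = -1 + \frac{5^{2}}{3} = -1 + \frac{1}{3} \cdot 25 = -1 + \frac{25}{3} = \frac{22}{3}$)
$t{\left(b \right)} = 2$
$J = -88403$ ($J = -53814 - 34589 = -88403$)
$j{\left(A \right)} = \frac{11}{3}$ ($j{\left(A \right)} = \frac{22}{3 \cdot 2} = \frac{22}{3} \cdot \frac{1}{2} = \frac{11}{3}$)
$J \left(y{\left(1 \right)} - j{\left(1 - 3 \right)}\right) = - 88403 \left(\frac{1}{-4 + 1} - \frac{11}{3}\right) = - 88403 \left(\frac{1}{-3} - \frac{11}{3}\right) = - 88403 \left(- \frac{1}{3} - \frac{11}{3}\right) = \left(-88403\right) \left(-4\right) = 353612$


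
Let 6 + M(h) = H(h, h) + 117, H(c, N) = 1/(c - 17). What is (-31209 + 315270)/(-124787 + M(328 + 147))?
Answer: -43366646/19033869 ≈ -2.2784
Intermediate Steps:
H(c, N) = 1/(-17 + c)
M(h) = 111 + 1/(-17 + h) (M(h) = -6 + (1/(-17 + h) + 117) = -6 + (117 + 1/(-17 + h)) = 111 + 1/(-17 + h))
(-31209 + 315270)/(-124787 + M(328 + 147)) = (-31209 + 315270)/(-124787 + (-1886 + 111*(328 + 147))/(-17 + (328 + 147))) = 284061/(-124787 + (-1886 + 111*475)/(-17 + 475)) = 284061/(-124787 + (-1886 + 52725)/458) = 284061/(-124787 + (1/458)*50839) = 284061/(-124787 + 50839/458) = 284061/(-57101607/458) = 284061*(-458/57101607) = -43366646/19033869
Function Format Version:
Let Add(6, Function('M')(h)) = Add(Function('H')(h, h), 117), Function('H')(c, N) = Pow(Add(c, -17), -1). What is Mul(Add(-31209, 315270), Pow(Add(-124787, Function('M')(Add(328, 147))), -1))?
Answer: Rational(-43366646, 19033869) ≈ -2.2784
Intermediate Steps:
Function('H')(c, N) = Pow(Add(-17, c), -1)
Function('M')(h) = Add(111, Pow(Add(-17, h), -1)) (Function('M')(h) = Add(-6, Add(Pow(Add(-17, h), -1), 117)) = Add(-6, Add(117, Pow(Add(-17, h), -1))) = Add(111, Pow(Add(-17, h), -1)))
Mul(Add(-31209, 315270), Pow(Add(-124787, Function('M')(Add(328, 147))), -1)) = Mul(Add(-31209, 315270), Pow(Add(-124787, Mul(Pow(Add(-17, Add(328, 147)), -1), Add(-1886, Mul(111, Add(328, 147))))), -1)) = Mul(284061, Pow(Add(-124787, Mul(Pow(Add(-17, 475), -1), Add(-1886, Mul(111, 475)))), -1)) = Mul(284061, Pow(Add(-124787, Mul(Pow(458, -1), Add(-1886, 52725))), -1)) = Mul(284061, Pow(Add(-124787, Mul(Rational(1, 458), 50839)), -1)) = Mul(284061, Pow(Add(-124787, Rational(50839, 458)), -1)) = Mul(284061, Pow(Rational(-57101607, 458), -1)) = Mul(284061, Rational(-458, 57101607)) = Rational(-43366646, 19033869)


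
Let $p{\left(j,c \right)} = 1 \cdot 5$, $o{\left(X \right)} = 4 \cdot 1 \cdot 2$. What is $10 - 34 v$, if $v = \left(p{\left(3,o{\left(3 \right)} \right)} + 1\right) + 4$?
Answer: $-330$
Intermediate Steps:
$o{\left(X \right)} = 8$ ($o{\left(X \right)} = 4 \cdot 2 = 8$)
$p{\left(j,c \right)} = 5$
$v = 10$ ($v = \left(5 + 1\right) + 4 = 6 + 4 = 10$)
$10 - 34 v = 10 - 340 = -330$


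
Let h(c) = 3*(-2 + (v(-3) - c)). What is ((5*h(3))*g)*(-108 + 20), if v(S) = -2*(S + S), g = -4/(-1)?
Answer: -36960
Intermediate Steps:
g = 4 (g = -4*(-1) = 4)
v(S) = -4*S
h(c) = 30 - 3*c (h(c) = 3*(-2 + (-4*(-3) - c)) = 3*(-2 + (12 - c)) = 3*(10 - c) = 30 - 3*c)
((5*h(3))*g)*(-108 + 20) = ((5*(30 - 3*3))*4)*(-108 + 20) = ((5*(30 - 9))*4)*(-88) = ((5*21)*4)*(-88) = (105*4)*(-88) = 420*(-88) = -36960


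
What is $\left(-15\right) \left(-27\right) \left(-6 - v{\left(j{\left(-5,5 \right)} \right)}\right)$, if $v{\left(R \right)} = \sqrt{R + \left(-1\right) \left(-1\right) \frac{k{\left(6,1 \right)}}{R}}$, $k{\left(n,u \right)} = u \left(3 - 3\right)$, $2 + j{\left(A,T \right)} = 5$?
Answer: $-2430 - 405 \sqrt{3} \approx -3131.5$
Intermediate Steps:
$j{\left(A,T \right)} = 3$ ($j{\left(A,T \right)} = -2 + 5 = 3$)
$k{\left(n,u \right)} = 0$ ($k{\left(n,u \right)} = u 0 = 0$)
$v{\left(R \right)} = \sqrt{R}$ ($v{\left(R \right)} = \sqrt{R + \left(-1\right) \left(-1\right) \frac{0}{R}} = \sqrt{R + 1 \cdot 0} = \sqrt{R + 0} = \sqrt{R}$)
$\left(-15\right) \left(-27\right) \left(-6 - v{\left(j{\left(-5,5 \right)} \right)}\right) = \left(-15\right) \left(-27\right) \left(-6 - \sqrt{3}\right) = 405 \left(-6 - \sqrt{3}\right) = -2430 - 405 \sqrt{3}$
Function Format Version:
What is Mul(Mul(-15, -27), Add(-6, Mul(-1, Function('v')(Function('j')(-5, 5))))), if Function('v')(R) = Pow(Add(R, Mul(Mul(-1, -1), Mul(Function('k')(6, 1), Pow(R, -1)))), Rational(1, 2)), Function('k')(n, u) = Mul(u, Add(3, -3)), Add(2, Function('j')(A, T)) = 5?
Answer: Add(-2430, Mul(-405, Pow(3, Rational(1, 2)))) ≈ -3131.5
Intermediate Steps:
Function('j')(A, T) = 3 (Function('j')(A, T) = Add(-2, 5) = 3)
Function('k')(n, u) = 0 (Function('k')(n, u) = Mul(u, 0) = 0)
Function('v')(R) = Pow(R, Rational(1, 2)) (Function('v')(R) = Pow(Add(R, Mul(Mul(-1, -1), Mul(0, Pow(R, -1)))), Rational(1, 2)) = Pow(Add(R, Mul(1, 0)), Rational(1, 2)) = Pow(Add(R, 0), Rational(1, 2)) = Pow(R, Rational(1, 2)))
Mul(Mul(-15, -27), Add(-6, Mul(-1, Function('v')(Function('j')(-5, 5))))) = Mul(Mul(-15, -27), Add(-6, Mul(-1, Pow(3, Rational(1, 2))))) = Mul(405, Add(-6, Mul(-1, Pow(3, Rational(1, 2))))) = Add(-2430, Mul(-405, Pow(3, Rational(1, 2))))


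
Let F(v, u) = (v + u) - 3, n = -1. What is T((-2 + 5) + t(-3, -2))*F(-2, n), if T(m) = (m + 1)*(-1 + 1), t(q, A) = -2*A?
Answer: 0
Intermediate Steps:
T(m) = 0 (T(m) = (1 + m)*0 = 0)
F(v, u) = -3 + u + v (F(v, u) = (u + v) - 3 = -3 + u + v)
T((-2 + 5) + t(-3, -2))*F(-2, n) = 0*(-3 - 1 - 2) = 0*(-6) = 0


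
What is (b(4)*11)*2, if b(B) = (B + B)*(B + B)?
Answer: 1408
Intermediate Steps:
b(B) = 4*B**2 (b(B) = (2*B)*(2*B) = 4*B**2)
(b(4)*11)*2 = ((4*4**2)*11)*2 = ((4*16)*11)*2 = (64*11)*2 = 704*2 = 1408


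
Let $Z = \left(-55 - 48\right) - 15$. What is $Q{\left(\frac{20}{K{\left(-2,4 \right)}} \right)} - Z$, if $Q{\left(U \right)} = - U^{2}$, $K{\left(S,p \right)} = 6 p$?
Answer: $\frac{4223}{36} \approx 117.31$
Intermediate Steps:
$Z = -118$ ($Z = -103 - 15 = -118$)
$Q{\left(\frac{20}{K{\left(-2,4 \right)}} \right)} - Z = - \left(\frac{20}{6 \cdot 4}\right)^{2} - -118 = - \left(\frac{20}{24}\right)^{2} + 118 = - \left(20 \cdot \frac{1}{24}\right)^{2} + 118 = - \left(\frac{5}{6}\right)^{2} + 118 = \left(-1\right) \frac{25}{36} + 118 = - \frac{25}{36} + 118 = \frac{4223}{36}$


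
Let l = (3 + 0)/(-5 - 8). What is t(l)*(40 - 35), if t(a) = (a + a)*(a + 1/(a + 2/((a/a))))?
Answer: -3000/3887 ≈ -0.77180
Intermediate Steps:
l = -3/13 (l = 3/(-13) = 3*(-1/13) = -3/13 ≈ -0.23077)
t(a) = 2*a*(a + 1/(2 + a)) (t(a) = (2*a)*(a + 1/(a + 2/1)) = (2*a)*(a + 1/(a + 2*1)) = (2*a)*(a + 1/(a + 2)) = (2*a)*(a + 1/(2 + a)) = 2*a*(a + 1/(2 + a)))
t(l)*(40 - 35) = (2*(-3/13)*(1 + (-3/13)² + 2*(-3/13))/(2 - 3/13))*(40 - 35) = (2*(-3/13)*(1 + 9/169 - 6/13)/(23/13))*5 = (2*(-3/13)*(13/23)*(100/169))*5 = -600/3887*5 = -3000/3887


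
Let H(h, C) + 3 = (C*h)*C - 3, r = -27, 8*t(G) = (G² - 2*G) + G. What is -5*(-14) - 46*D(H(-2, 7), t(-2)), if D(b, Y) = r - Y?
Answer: 2693/2 ≈ 1346.5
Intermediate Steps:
t(G) = -G/8 + G²/8 (t(G) = ((G² - 2*G) + G)/8 = (G² - G)/8 = -G/8 + G²/8)
H(h, C) = -6 + h*C² (H(h, C) = -3 + ((C*h)*C - 3) = -3 + (h*C² - 3) = -3 + (-3 + h*C²) = -6 + h*C²)
D(b, Y) = -27 - Y
-5*(-14) - 46*D(H(-2, 7), t(-2)) = -5*(-14) - 46*(-27 - (-2)*(-1 - 2)/8) = 70 - 46*(-27 - (-2)*(-3)/8) = 70 - 46*(-27 - 1*¾) = 70 - 46*(-27 - ¾) = 70 - 46*(-111/4) = 70 + 2553/2 = 2693/2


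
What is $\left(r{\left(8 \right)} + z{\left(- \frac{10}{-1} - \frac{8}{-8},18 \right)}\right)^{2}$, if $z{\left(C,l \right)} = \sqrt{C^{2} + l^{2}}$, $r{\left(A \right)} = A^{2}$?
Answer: $\left(64 + \sqrt{445}\right)^{2} \approx 7241.2$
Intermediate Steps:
$\left(r{\left(8 \right)} + z{\left(- \frac{10}{-1} - \frac{8}{-8},18 \right)}\right)^{2} = \left(8^{2} + \sqrt{\left(- \frac{10}{-1} - \frac{8}{-8}\right)^{2} + 18^{2}}\right)^{2} = \left(64 + \sqrt{\left(\left(-10\right) \left(-1\right) - -1\right)^{2} + 324}\right)^{2} = \left(64 + \sqrt{\left(10 + 1\right)^{2} + 324}\right)^{2} = \left(64 + \sqrt{11^{2} + 324}\right)^{2} = \left(64 + \sqrt{121 + 324}\right)^{2} = \left(64 + \sqrt{445}\right)^{2}$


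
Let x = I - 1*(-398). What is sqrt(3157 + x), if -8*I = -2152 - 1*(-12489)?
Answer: sqrt(36206)/4 ≈ 47.570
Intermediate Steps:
I = -10337/8 (I = -(-2152 - 1*(-12489))/8 = -(-2152 + 12489)/8 = -1/8*10337 = -10337/8 ≈ -1292.1)
x = -7153/8 (x = -10337/8 - 1*(-398) = -10337/8 + 398 = -7153/8 ≈ -894.13)
sqrt(3157 + x) = sqrt(3157 - 7153/8) = sqrt(18103/8) = sqrt(36206)/4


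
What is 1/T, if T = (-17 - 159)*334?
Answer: -1/58784 ≈ -1.7011e-5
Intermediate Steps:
T = -58784 (T = -176*334 = -58784)
1/T = 1/(-58784) = -1/58784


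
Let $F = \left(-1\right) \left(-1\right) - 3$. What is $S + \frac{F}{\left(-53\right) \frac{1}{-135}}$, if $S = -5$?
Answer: $- \frac{535}{53} \approx -10.094$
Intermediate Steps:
$F = -2$ ($F = 1 - 3 = -2$)
$S + \frac{F}{\left(-53\right) \frac{1}{-135}} = -5 - \frac{2}{\left(-53\right) \frac{1}{-135}} = -5 - \frac{2}{\left(-53\right) \left(- \frac{1}{135}\right)} = -5 - \frac{2}{\frac{53}{135}} = -5 - \frac{270}{53} = - \frac{535}{53}$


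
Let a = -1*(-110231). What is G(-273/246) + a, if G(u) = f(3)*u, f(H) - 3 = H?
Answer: 4519198/41 ≈ 1.1022e+5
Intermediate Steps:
f(H) = 3 + H
a = 110231
G(u) = 6*u (G(u) = (3 + 3)*u = 6*u)
G(-273/246) + a = 6*(-273/246) + 110231 = 6*(-273*1/246) + 110231 = 6*(-91/82) + 110231 = -273/41 + 110231 = 4519198/41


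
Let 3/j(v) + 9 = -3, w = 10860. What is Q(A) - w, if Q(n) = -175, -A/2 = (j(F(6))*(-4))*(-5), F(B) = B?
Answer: -11035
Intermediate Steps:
j(v) = -¼ (j(v) = 3/(-9 - 3) = 3/(-12) = 3*(-1/12) = -¼)
A = 10 (A = -2*(-¼*(-4))*(-5) = -2*(-5) = 10)
Q(A) - w = -175 - 1*10860 = -175 - 10860 = -11035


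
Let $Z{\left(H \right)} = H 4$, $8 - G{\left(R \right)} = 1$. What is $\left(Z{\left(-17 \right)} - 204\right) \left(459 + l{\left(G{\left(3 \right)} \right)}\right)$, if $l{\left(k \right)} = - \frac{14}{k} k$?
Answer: $-121040$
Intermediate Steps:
$G{\left(R \right)} = 7$ ($G{\left(R \right)} = 8 - 1 = 7$)
$Z{\left(H \right)} = 4 H$
$l{\left(k \right)} = -14$
$\left(Z{\left(-17 \right)} - 204\right) \left(459 + l{\left(G{\left(3 \right)} \right)}\right) = \left(4 \left(-17\right) - 204\right) \left(459 - 14\right) = \left(-68 - 204\right) 445 = \left(-272\right) 445 = -121040$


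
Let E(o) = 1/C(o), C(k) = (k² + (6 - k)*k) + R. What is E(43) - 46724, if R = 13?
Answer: -12662203/271 ≈ -46724.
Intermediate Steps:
C(k) = 13 + k² + k*(6 - k) (C(k) = (k² + (6 - k)*k) + 13 = (k² + k*(6 - k)) + 13 = 13 + k² + k*(6 - k))
E(o) = 1/(13 + 6*o)
E(43) - 46724 = 1/(13 + 6*43) - 46724 = 1/(13 + 258) - 46724 = 1/271 - 46724 = -12662203/271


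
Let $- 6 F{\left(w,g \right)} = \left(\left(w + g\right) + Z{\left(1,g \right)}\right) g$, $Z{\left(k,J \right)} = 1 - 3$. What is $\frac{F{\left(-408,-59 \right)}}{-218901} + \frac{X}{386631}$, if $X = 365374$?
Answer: $\frac{6056578645}{6269178706} \approx 0.96609$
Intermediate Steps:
$Z{\left(k,J \right)} = -2$
$F{\left(w,g \right)} = - \frac{g \left(-2 + g + w\right)}{6}$ ($F{\left(w,g \right)} = - \frac{\left(\left(w + g\right) - 2\right) g}{6} = - \frac{\left(\left(g + w\right) - 2\right) g}{6} = - \frac{\left(-2 + g + w\right) g}{6} = - \frac{g \left(-2 + g + w\right)}{6}$)
$\frac{F{\left(-408,-59 \right)}}{-218901} + \frac{X}{386631} = \frac{\frac{1}{6} \left(-59\right) \left(2 - -59 - -408\right)}{-218901} + \frac{365374}{386631} = \frac{1}{6} \left(-59\right) \left(2 + 59 + 408\right) \left(- \frac{1}{218901}\right) + 365374 \cdot \frac{1}{386631} = \frac{1}{6} \left(-59\right) 469 \left(- \frac{1}{218901}\right) + \frac{365374}{386631} = \left(- \frac{27671}{6}\right) \left(- \frac{1}{218901}\right) + \frac{365374}{386631} = \frac{27671}{1313406} + \frac{365374}{386631} = \frac{6056578645}{6269178706}$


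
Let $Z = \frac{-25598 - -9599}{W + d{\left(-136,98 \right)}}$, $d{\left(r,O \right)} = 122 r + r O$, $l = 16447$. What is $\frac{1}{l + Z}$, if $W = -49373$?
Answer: $\frac{26431}{434715990} \approx 6.0801 \cdot 10^{-5}$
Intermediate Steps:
$d{\left(r,O \right)} = 122 r + O r$
$Z = \frac{5333}{26431}$ ($Z = \frac{-25598 - -9599}{-49373 - 136 \left(122 + 98\right)} = \frac{-25598 + \left(-5169 + 14768\right)}{-49373 - 29920} = \frac{-25598 + 9599}{-49373 - 29920} = - \frac{15999}{-79293} = \left(-15999\right) \left(- \frac{1}{79293}\right) = \frac{5333}{26431} \approx 0.20177$)
$\frac{1}{l + Z} = \frac{1}{16447 + \frac{5333}{26431}} = \frac{1}{\frac{434715990}{26431}} = \frac{26431}{434715990}$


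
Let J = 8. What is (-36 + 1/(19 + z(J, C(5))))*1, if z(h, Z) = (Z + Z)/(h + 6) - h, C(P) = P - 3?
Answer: -2837/79 ≈ -35.911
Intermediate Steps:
C(P) = -3 + P
z(h, Z) = -h + 2*Z/(6 + h) (z(h, Z) = (2*Z)/(6 + h) - h = 2*Z/(6 + h) - h = -h + 2*Z/(6 + h))
(-36 + 1/(19 + z(J, C(5))))*1 = (-36 + 1/(19 + (-1*8² - 6*8 + 2*(-3 + 5))/(6 + 8)))*1 = (-36 + 1/(19 + (-1*64 - 48 + 2*2)/14))*1 = (-36 + 1/(19 + (-64 - 48 + 4)/14))*1 = (-36 + 1/(19 + (1/14)*(-108)))*1 = (-36 + 1/(19 - 54/7))*1 = (-36 + 1/(79/7))*1 = (-36 + 7/79)*1 = -2837/79*1 = -2837/79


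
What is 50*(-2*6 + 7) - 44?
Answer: -294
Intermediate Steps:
50*(-2*6 + 7) - 44 = 50*(-12 + 7) - 44 = 50*(-5) - 44 = -250 - 44 = -294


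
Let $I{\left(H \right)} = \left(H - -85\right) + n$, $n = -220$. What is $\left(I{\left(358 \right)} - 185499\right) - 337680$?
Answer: $-522956$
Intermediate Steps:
$I{\left(H \right)} = -135 + H$ ($I{\left(H \right)} = \left(H - -85\right) - 220 = \left(H + 85\right) - 220 = \left(85 + H\right) - 220 = -135 + H$)
$\left(I{\left(358 \right)} - 185499\right) - 337680 = \left(\left(-135 + 358\right) - 185499\right) - 337680 = \left(223 - 185499\right) - 337680 = -185276 - 337680 = -522956$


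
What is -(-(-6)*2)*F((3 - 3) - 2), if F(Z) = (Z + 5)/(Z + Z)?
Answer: 9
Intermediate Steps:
F(Z) = (5 + Z)/(2*Z) (F(Z) = (5 + Z)/((2*Z)) = (5 + Z)*(1/(2*Z)) = (5 + Z)/(2*Z))
-(-(-6)*2)*F((3 - 3) - 2) = -(-(-6)*2)*(5 + ((3 - 3) - 2))/(2*((3 - 3) - 2)) = -(-2*(-6))*(5 + (0 - 2))/(2*(0 - 2)) = -12*(1/2)*(5 - 2)/(-2) = -12*(1/2)*(-1/2)*3 = -12*(-3)/4 = -1*(-9) = 9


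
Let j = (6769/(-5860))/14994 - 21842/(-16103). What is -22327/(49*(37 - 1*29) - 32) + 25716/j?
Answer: 1865120397530481047/98693220038040 ≈ 18898.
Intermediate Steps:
j = 274147833439/202126788360 (j = (6769*(-1/5860))*(1/14994) - 21842*(-1/16103) = -6769/5860*1/14994 + 21842/16103 = -967/12552120 + 21842/16103 = 274147833439/202126788360 ≈ 1.3563)
-22327/(49*(37 - 1*29) - 32) + 25716/j = -22327/(49*(37 - 1*29) - 32) + 25716/(274147833439/202126788360) = -22327/(49*(37 - 29) - 32) + 25716*(202126788360/274147833439) = -22327/(49*8 - 32) + 5197892489465760/274147833439 = -22327/(392 - 32) + 5197892489465760/274147833439 = -22327/360 + 5197892489465760/274147833439 = 1865120397530481047/98693220038040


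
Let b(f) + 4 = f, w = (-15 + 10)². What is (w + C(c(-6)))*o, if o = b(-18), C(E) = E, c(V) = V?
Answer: -418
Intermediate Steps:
w = 25 (w = (-5)² = 25)
b(f) = -4 + f
o = -22 (o = -4 - 18 = -22)
(w + C(c(-6)))*o = (25 - 6)*(-22) = 19*(-22) = -418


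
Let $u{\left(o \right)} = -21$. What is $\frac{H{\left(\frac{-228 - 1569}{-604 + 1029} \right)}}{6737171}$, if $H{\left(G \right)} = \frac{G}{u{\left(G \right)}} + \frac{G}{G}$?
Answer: $\frac{3574}{20043083725} \approx 1.7832 \cdot 10^{-7}$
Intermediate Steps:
$H{\left(G \right)} = 1 - \frac{G}{21}$ ($H{\left(G \right)} = \frac{G}{-21} + \frac{G}{G} = G \left(- \frac{1}{21}\right) + 1 = - \frac{G}{21} + 1 = 1 - \frac{G}{21}$)
$\frac{H{\left(\frac{-228 - 1569}{-604 + 1029} \right)}}{6737171} = \frac{1 - \frac{\left(-228 - 1569\right) \frac{1}{-604 + 1029}}{21}}{6737171} = \left(1 - \frac{\left(-1797\right) \frac{1}{425}}{21}\right) \frac{1}{6737171} = \left(1 - - \frac{599}{2975}\right) \frac{1}{6737171} = \left(1 + \frac{599}{2975}\right) \frac{1}{6737171} = \frac{3574}{2975} \cdot \frac{1}{6737171} = \frac{3574}{20043083725}$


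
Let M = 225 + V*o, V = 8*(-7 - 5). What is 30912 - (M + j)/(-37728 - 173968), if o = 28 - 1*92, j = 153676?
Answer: 6544106797/211696 ≈ 30913.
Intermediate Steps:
V = -96 (V = 8*(-12) = -96)
o = -64 (o = 28 - 92 = -64)
M = 6369 (M = 225 - 96*(-64) = 225 + 6144 = 6369)
30912 - (M + j)/(-37728 - 173968) = 30912 - (6369 + 153676)/(-37728 - 173968) = 30912 - 160045/(-211696) = 30912 - 160045*(-1)/211696 = 30912 - 1*(-160045/211696) = 30912 + 160045/211696 = 6544106797/211696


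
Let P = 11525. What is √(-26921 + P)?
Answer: 2*I*√3849 ≈ 124.08*I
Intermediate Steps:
√(-26921 + P) = √(-26921 + 11525) = √(-15396) = 2*I*√3849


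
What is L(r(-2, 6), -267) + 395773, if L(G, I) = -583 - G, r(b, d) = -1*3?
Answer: 395193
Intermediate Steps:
r(b, d) = -3
L(r(-2, 6), -267) + 395773 = (-583 - 1*(-3)) + 395773 = (-583 + 3) + 395773 = -580 + 395773 = 395193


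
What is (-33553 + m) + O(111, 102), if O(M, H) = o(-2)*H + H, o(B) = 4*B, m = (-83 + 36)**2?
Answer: -32058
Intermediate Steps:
m = 2209 (m = (-47)**2 = 2209)
O(M, H) = -7*H (O(M, H) = (4*(-2))*H + H = -8*H + H = -7*H)
(-33553 + m) + O(111, 102) = (-33553 + 2209) - 7*102 = -31344 - 714 = -32058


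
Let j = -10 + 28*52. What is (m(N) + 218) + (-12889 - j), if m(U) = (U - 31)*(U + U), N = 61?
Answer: -10457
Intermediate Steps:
j = 1446 (j = -10 + 1456 = 1446)
m(U) = 2*U*(-31 + U) (m(U) = (-31 + U)*(2*U) = 2*U*(-31 + U))
(m(N) + 218) + (-12889 - j) = (2*61*(-31 + 61) + 218) + (-12889 - 1*1446) = (2*61*30 + 218) + (-12889 - 1446) = (3660 + 218) - 14335 = 3878 - 14335 = -10457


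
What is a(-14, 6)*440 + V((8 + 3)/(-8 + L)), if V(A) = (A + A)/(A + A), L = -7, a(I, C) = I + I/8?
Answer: -6929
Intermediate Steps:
a(I, C) = 9*I/8 (a(I, C) = I + I*(⅛) = I + I/8 = 9*I/8)
V(A) = 1 (V(A) = (2*A)/((2*A)) = (2*A)*(1/(2*A)) = 1)
a(-14, 6)*440 + V((8 + 3)/(-8 + L)) = ((9/8)*(-14))*440 + 1 = -63/4*440 + 1 = -6930 + 1 = -6929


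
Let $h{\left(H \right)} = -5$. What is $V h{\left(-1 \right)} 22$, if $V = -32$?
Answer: $3520$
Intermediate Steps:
$V h{\left(-1 \right)} 22 = \left(-32\right) \left(-5\right) 22 = 160 \cdot 22 = 3520$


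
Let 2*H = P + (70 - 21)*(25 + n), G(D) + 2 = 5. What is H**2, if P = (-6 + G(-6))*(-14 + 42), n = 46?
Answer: 11526025/4 ≈ 2.8815e+6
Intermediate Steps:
G(D) = 3 (G(D) = -2 + 5 = 3)
P = -84 (P = (-6 + 3)*(-14 + 42) = -3*28 = -84)
H = 3395/2 (H = (-84 + (70 - 21)*(25 + 46))/2 = (-84 + 49*71)/2 = (-84 + 3479)/2 = (1/2)*3395 = 3395/2 ≈ 1697.5)
H**2 = (3395/2)**2 = 11526025/4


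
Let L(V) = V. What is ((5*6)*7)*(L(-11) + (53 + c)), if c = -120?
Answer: -16380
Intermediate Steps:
((5*6)*7)*(L(-11) + (53 + c)) = ((5*6)*7)*(-11 + (53 - 120)) = (30*7)*(-11 - 67) = 210*(-78) = -16380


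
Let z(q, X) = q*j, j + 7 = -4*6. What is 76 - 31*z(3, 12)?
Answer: 2959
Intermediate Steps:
j = -31 (j = -7 - 4*6 = -7 - 24 = -31)
z(q, X) = -31*q (z(q, X) = q*(-31) = -31*q)
76 - 31*z(3, 12) = 76 - (-961)*3 = 76 - 31*(-93) = 76 + 2883 = 2959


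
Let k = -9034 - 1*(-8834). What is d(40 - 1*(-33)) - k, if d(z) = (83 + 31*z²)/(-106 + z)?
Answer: -52894/11 ≈ -4808.5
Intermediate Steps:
d(z) = (83 + 31*z²)/(-106 + z)
k = -200 (k = -9034 + 8834 = -200)
d(40 - 1*(-33)) - k = (83 + 31*(40 - 1*(-33))²)/(-106 + (40 - 1*(-33))) - 1*(-200) = (83 + 31*(40 + 33)²)/(-106 + (40 + 33)) + 200 = (83 + 31*73²)/(-106 + 73) + 200 = (83 + 31*5329)/(-33) + 200 = -(83 + 165199)/33 + 200 = -1/33*165282 + 200 = -55094/11 + 200 = -52894/11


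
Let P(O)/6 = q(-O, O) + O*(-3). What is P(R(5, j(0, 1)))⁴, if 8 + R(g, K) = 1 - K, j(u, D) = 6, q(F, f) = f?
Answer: 592240896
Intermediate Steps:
R(g, K) = -7 - K (R(g, K) = -8 + (1 - K) = -7 - K)
P(O) = -12*O (P(O) = 6*(O + O*(-3)) = 6*(O - 3*O) = 6*(-2*O) = -12*O)
P(R(5, j(0, 1)))⁴ = (-12*(-7 - 1*6))⁴ = (-12*(-7 - 6))⁴ = (-12*(-13))⁴ = 156⁴ = 592240896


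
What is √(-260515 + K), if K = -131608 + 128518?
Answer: I*√263605 ≈ 513.42*I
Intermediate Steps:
K = -3090
√(-260515 + K) = √(-260515 - 3090) = √(-263605) = I*√263605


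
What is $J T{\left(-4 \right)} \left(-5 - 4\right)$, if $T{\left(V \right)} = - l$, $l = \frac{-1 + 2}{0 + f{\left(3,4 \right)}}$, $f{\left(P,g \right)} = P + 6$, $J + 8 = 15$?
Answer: $7$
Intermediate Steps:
$J = 7$ ($J = -8 + 15 = 7$)
$f{\left(P,g \right)} = 6 + P$
$l = \frac{1}{9}$ ($l = \frac{-1 + 2}{0 + \left(6 + 3\right)} = 1 \frac{1}{0 + 9} = 1 \cdot \frac{1}{9} = \frac{1}{9} \approx 0.11111$)
$T{\left(V \right)} = - \frac{1}{9}$ ($T{\left(V \right)} = \left(-1\right) \frac{1}{9} = - \frac{1}{9}$)
$J T{\left(-4 \right)} \left(-5 - 4\right) = 7 \left(- \frac{1}{9}\right) \left(-5 - 4\right) = - \frac{7 \left(-5 - 4\right)}{9} = \left(- \frac{7}{9}\right) \left(-9\right) = 7$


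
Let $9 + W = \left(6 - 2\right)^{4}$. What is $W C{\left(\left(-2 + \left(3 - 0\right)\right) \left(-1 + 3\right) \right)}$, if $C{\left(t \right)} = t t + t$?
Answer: $1482$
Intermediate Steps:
$W = 247$ ($W = -9 + \left(6 - 2\right)^{4} = -9 + 4^{4} = -9 + 256 = 247$)
$C{\left(t \right)} = t + t^{2}$ ($C{\left(t \right)} = t^{2} + t = t + t^{2}$)
$W C{\left(\left(-2 + \left(3 - 0\right)\right) \left(-1 + 3\right) \right)} = 247 \left(-2 + \left(3 - 0\right)\right) \left(-1 + 3\right) \left(1 + \left(-2 + \left(3 - 0\right)\right) \left(-1 + 3\right)\right) = 247 \left(-2 + \left(3 + 0\right)\right) 2 \left(1 + \left(-2 + \left(3 + 0\right)\right) 2\right) = 247 \left(-2 + 3\right) 2 \left(1 + \left(-2 + 3\right) 2\right) = 247 \cdot 1 \cdot 2 \left(1 + 1 \cdot 2\right) = 247 \cdot 2 \left(1 + 2\right) = 247 \cdot 2 \cdot 3 = 247 \cdot 6 = 1482$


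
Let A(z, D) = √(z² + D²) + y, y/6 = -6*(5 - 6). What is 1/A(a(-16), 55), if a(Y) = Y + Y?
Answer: -36/2753 + √4049/2753 ≈ 0.010037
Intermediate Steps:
a(Y) = 2*Y
y = 36 (y = 6*(-6*(5 - 6)) = 6*(-6*(-1)) = 6*6 = 36)
A(z, D) = 36 + √(D² + z²) (A(z, D) = √(z² + D²) + 36 = √(D² + z²) + 36 = 36 + √(D² + z²))
1/A(a(-16), 55) = 1/(36 + √(55² + (2*(-16))²)) = 1/(36 + √(3025 + (-32)²)) = 1/(36 + √(3025 + 1024)) = 1/(36 + √4049)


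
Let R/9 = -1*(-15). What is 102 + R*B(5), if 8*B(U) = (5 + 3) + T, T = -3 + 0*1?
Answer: 1491/8 ≈ 186.38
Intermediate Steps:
T = -3 (T = -3 + 0 = -3)
B(U) = 5/8 (B(U) = ((5 + 3) - 3)/8 = (8 - 3)/8 = (⅛)*5 = 5/8)
R = 135 (R = 9*(-1*(-15)) = 9*15 = 135)
102 + R*B(5) = 102 + 135*(5/8) = 102 + 675/8 = 1491/8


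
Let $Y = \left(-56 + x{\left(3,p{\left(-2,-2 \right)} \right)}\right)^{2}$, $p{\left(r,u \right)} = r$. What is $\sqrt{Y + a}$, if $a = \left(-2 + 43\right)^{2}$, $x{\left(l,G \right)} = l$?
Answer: $\sqrt{4490} \approx 67.007$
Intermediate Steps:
$a = 1681$ ($a = 41^{2} = 1681$)
$Y = 2809$ ($Y = \left(-56 + 3\right)^{2} = \left(-53\right)^{2} = 2809$)
$\sqrt{Y + a} = \sqrt{2809 + 1681} = \sqrt{4490}$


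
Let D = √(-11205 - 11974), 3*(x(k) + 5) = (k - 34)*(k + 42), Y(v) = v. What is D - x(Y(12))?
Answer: 401 + I*√23179 ≈ 401.0 + 152.25*I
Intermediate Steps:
x(k) = -5 + (-34 + k)*(42 + k)/3 (x(k) = -5 + ((k - 34)*(k + 42))/3 = -5 + ((-34 + k)*(42 + k))/3 = -5 + (-34 + k)*(42 + k)/3)
D = I*√23179 (D = √(-23179) = I*√23179 ≈ 152.25*I)
D - x(Y(12)) = I*√23179 - (-481 + (⅓)*12² + (8/3)*12) = I*√23179 - (-481 + (⅓)*144 + 32) = I*√23179 - (-481 + 48 + 32) = I*√23179 - 1*(-401) = I*√23179 + 401 = 401 + I*√23179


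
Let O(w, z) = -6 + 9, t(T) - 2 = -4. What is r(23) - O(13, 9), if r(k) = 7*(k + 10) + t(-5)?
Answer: 226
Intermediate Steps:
t(T) = -2 (t(T) = 2 - 4 = -2)
O(w, z) = 3
r(k) = 68 + 7*k (r(k) = 7*(k + 10) - 2 = 7*(10 + k) - 2 = (70 + 7*k) - 2 = 68 + 7*k)
r(23) - O(13, 9) = (68 + 7*23) - 1*3 = (68 + 161) - 3 = 229 - 3 = 226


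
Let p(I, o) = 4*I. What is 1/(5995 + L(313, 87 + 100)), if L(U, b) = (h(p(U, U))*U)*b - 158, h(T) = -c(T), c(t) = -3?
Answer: 1/181430 ≈ 5.5118e-6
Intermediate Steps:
h(T) = 3 (h(T) = -1*(-3) = 3)
L(U, b) = -158 + 3*U*b (L(U, b) = (3*U)*b - 158 = 3*U*b - 158 = -158 + 3*U*b)
1/(5995 + L(313, 87 + 100)) = 1/(5995 + (-158 + 3*313*(87 + 100))) = 1/(5995 + (-158 + 3*313*187)) = 1/(5995 + (-158 + 175593)) = 1/(5995 + 175435) = 1/181430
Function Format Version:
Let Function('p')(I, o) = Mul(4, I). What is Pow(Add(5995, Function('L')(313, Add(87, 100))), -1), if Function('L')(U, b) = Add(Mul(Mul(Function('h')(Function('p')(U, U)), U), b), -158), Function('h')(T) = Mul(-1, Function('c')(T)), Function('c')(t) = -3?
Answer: Rational(1, 181430) ≈ 5.5118e-6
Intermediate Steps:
Function('h')(T) = 3 (Function('h')(T) = Mul(-1, -3) = 3)
Function('L')(U, b) = Add(-158, Mul(3, U, b)) (Function('L')(U, b) = Add(Mul(Mul(3, U), b), -158) = Add(Mul(3, U, b), -158) = Add(-158, Mul(3, U, b)))
Pow(Add(5995, Function('L')(313, Add(87, 100))), -1) = Pow(Add(5995, Add(-158, Mul(3, 313, Add(87, 100)))), -1) = Pow(Add(5995, Add(-158, Mul(3, 313, 187))), -1) = Pow(Add(5995, Add(-158, 175593)), -1) = Pow(Add(5995, 175435), -1) = Pow(181430, -1) = Rational(1, 181430)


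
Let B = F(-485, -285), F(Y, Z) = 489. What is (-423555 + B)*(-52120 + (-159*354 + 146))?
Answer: 45801125160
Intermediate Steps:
B = 489
(-423555 + B)*(-52120 + (-159*354 + 146)) = (-423555 + 489)*(-52120 + (-159*354 + 146)) = -423066*(-52120 + (-56286 + 146)) = -423066*(-52120 - 56140) = -423066*(-108260) = 45801125160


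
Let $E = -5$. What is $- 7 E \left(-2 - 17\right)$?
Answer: $-665$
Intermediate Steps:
$- 7 E \left(-2 - 17\right) = \left(-7\right) \left(-5\right) \left(-2 - 17\right) = 35 \left(-2 - 17\right) = 35 \left(-19\right) = -665$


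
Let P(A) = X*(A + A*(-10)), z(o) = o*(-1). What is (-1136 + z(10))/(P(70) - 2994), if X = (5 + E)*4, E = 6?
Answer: 191/5119 ≈ 0.037312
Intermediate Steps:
X = 44 (X = (5 + 6)*4 = 11*4 = 44)
z(o) = -o
P(A) = -396*A (P(A) = 44*(A + A*(-10)) = 44*(A - 10*A) = 44*(-9*A) = -396*A)
(-1136 + z(10))/(P(70) - 2994) = (-1136 - 1*10)/(-396*70 - 2994) = (-1136 - 10)/(-27720 - 2994) = -1146/(-30714) = -1146*(-1/30714) = 191/5119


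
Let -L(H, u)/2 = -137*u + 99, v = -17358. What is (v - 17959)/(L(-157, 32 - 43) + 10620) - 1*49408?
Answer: -366049781/7408 ≈ -49413.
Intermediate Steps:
L(H, u) = -198 + 274*u (L(H, u) = -2*(-137*u + 99) = -2*(99 - 137*u) = -198 + 274*u)
(v - 17959)/(L(-157, 32 - 43) + 10620) - 1*49408 = (-17358 - 17959)/((-198 + 274*(32 - 43)) + 10620) - 1*49408 = -35317/((-198 + 274*(-11)) + 10620) - 49408 = -35317/((-198 - 3014) + 10620) - 49408 = -35317/(-3212 + 10620) - 49408 = -35317/7408 - 49408 = -366049781/7408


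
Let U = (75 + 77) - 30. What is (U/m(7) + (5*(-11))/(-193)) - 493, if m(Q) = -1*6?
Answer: -297055/579 ≈ -513.05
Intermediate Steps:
U = 122 (U = 152 - 30 = 122)
m(Q) = -6
(U/m(7) + (5*(-11))/(-193)) - 493 = (122/(-6) + (5*(-11))/(-193)) - 493 = (122*(-⅙) - 55*(-1/193)) - 493 = (-61/3 + 55/193) - 493 = -11608/579 - 493 = -297055/579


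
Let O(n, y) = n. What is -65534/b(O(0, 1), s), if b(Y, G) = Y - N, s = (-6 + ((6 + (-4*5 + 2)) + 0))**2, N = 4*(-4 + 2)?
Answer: -32767/4 ≈ -8191.8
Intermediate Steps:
N = -8 (N = 4*(-2) = -8)
s = 324 (s = (-6 + ((6 + (-20 + 2)) + 0))**2 = (-6 + ((6 - 18) + 0))**2 = (-6 + (-12 + 0))**2 = (-6 - 12)**2 = (-18)**2 = 324)
b(Y, G) = 8 + Y (b(Y, G) = Y - 1*(-8) = Y + 8 = 8 + Y)
-65534/b(O(0, 1), s) = -65534/(8 + 0) = -65534/8 = -65534*1/8 = -32767/4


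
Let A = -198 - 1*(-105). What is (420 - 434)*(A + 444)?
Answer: -4914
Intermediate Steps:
A = -93 (A = -198 + 105 = -93)
(420 - 434)*(A + 444) = (420 - 434)*(-93 + 444) = -14*351 = -4914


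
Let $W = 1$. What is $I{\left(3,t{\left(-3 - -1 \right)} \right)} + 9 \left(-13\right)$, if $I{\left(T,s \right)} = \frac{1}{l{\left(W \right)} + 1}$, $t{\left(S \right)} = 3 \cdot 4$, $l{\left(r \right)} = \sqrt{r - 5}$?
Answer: $- \frac{584}{5} - \frac{2 i}{5} \approx -116.8 - 0.4 i$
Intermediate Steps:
$l{\left(r \right)} = \sqrt{-5 + r}$
$t{\left(S \right)} = 12$
$I{\left(T,s \right)} = \frac{1 - 2 i}{5}$ ($I{\left(T,s \right)} = \frac{1}{\sqrt{-5 + 1} + 1} = \frac{1}{\sqrt{-4} + 1} = \frac{1}{2 i + 1} = \frac{1}{1 + 2 i} = \frac{1 - 2 i}{5}$)
$I{\left(3,t{\left(-3 - -1 \right)} \right)} + 9 \left(-13\right) = \left(\frac{1}{5} - \frac{2 i}{5}\right) + 9 \left(-13\right) = \left(\frac{1}{5} - \frac{2 i}{5}\right) - 117 = - \frac{584}{5} - \frac{2 i}{5}$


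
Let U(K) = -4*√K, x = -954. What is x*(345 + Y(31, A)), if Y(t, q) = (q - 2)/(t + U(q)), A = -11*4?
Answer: -60737894/185 + 39008*I*√11/185 ≈ -3.2831e+5 + 699.32*I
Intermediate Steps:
A = -44
Y(t, q) = (-2 + q)/(t - 4*√q) (Y(t, q) = (q - 2)/(t - 4*√q) = (-2 + q)/(t - 4*√q))
x*(345 + Y(31, A)) = -954*(345 + (2 - 1*(-44))/(-1*31 + 4*√(-44))) = -954*(345 + (2 + 44)/(-31 + 4*(2*I*√11))) = -954*(345 + 46/(-31 + 8*I*√11)) = -329130 - 43884/(-31 + 8*I*√11)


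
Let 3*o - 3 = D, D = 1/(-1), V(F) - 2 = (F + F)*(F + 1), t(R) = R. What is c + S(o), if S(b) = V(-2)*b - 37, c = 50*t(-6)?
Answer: -333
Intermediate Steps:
V(F) = 2 + 2*F*(1 + F) (V(F) = 2 + (F + F)*(F + 1) = 2 + (2*F)*(1 + F) = 2 + 2*F*(1 + F))
D = -1
o = ⅔ (o = 1 + (⅓)*(-1) = 1 - ⅓ = ⅔ ≈ 0.66667)
c = -300 (c = 50*(-6) = -300)
S(b) = -37 + 6*b (S(b) = (2 + 2*(-2) + 2*(-2)²)*b - 37 = (2 - 4 + 2*4)*b - 37 = (2 - 4 + 8)*b - 37 = 6*b - 37 = -37 + 6*b)
c + S(o) = -300 + (-37 + 6*(⅔)) = -300 + (-37 + 4) = -300 - 33 = -333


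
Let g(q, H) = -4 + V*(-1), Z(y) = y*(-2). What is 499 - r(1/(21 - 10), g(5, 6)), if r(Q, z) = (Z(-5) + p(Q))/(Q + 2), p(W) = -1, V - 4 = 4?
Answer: 11378/23 ≈ 494.70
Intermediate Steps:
V = 8 (V = 4 + 4 = 8)
Z(y) = -2*y
g(q, H) = -12 (g(q, H) = -4 + 8*(-1) = -4 - 8 = -12)
r(Q, z) = 9/(2 + Q) (r(Q, z) = (-2*(-5) - 1)/(Q + 2) = (10 - 1)/(2 + Q) = 9/(2 + Q))
499 - r(1/(21 - 10), g(5, 6)) = 499 - 9/(2 + 1/(21 - 10)) = 499 - 9/(2 + 1/11) = 499 - 9/23/11 = 499 - 9*11/23 = 499 - 1*99/23 = 499 - 99/23 = 11378/23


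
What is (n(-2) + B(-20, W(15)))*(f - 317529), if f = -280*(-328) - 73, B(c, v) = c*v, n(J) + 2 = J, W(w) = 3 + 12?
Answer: 68631648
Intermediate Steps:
W(w) = 15
n(J) = -2 + J
f = 91767 (f = 91840 - 73 = 91767)
(n(-2) + B(-20, W(15)))*(f - 317529) = ((-2 - 2) - 20*15)*(91767 - 317529) = (-4 - 300)*(-225762) = -304*(-225762) = 68631648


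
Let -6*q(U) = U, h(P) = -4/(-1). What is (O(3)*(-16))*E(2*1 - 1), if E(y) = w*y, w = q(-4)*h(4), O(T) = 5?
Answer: -640/3 ≈ -213.33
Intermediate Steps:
h(P) = 4 (h(P) = -4*(-1) = 4)
q(U) = -U/6
w = 8/3 (w = -⅙*(-4)*4 = (⅔)*4 = 8/3 ≈ 2.6667)
E(y) = 8*y/3
(O(3)*(-16))*E(2*1 - 1) = (5*(-16))*(8*(2*1 - 1)/3) = -640*(2 - 1)/3 = -640/3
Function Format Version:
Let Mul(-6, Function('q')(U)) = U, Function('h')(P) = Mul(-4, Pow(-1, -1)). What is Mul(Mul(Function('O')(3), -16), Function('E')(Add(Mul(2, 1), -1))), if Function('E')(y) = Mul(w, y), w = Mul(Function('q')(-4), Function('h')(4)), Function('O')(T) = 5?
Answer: Rational(-640, 3) ≈ -213.33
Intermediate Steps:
Function('h')(P) = 4 (Function('h')(P) = Mul(-4, -1) = 4)
Function('q')(U) = Mul(Rational(-1, 6), U)
w = Rational(8, 3) (w = Mul(Mul(Rational(-1, 6), -4), 4) = Mul(Rational(2, 3), 4) = Rational(8, 3) ≈ 2.6667)
Function('E')(y) = Mul(Rational(8, 3), y)
Mul(Mul(Function('O')(3), -16), Function('E')(Add(Mul(2, 1), -1))) = Mul(Mul(5, -16), Mul(Rational(8, 3), Add(Mul(2, 1), -1))) = Mul(-80, Mul(Rational(8, 3), Add(2, -1))) = Mul(-80, Mul(Rational(8, 3), 1)) = Mul(-80, Rational(8, 3)) = Rational(-640, 3)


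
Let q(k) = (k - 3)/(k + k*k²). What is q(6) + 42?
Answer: 3109/74 ≈ 42.013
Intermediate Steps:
q(k) = (-3 + k)/(k + k³)
q(6) + 42 = (-3 + 6)/(6 + 6³) + 42 = 3/(6 + 216) + 42 = 3/222 + 42 = (1/222)*3 + 42 = 1/74 + 42 = 3109/74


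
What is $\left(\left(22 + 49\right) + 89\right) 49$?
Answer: $7840$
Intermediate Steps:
$\left(\left(22 + 49\right) + 89\right) 49 = \left(71 + 89\right) 49 = 160 \cdot 49 = 7840$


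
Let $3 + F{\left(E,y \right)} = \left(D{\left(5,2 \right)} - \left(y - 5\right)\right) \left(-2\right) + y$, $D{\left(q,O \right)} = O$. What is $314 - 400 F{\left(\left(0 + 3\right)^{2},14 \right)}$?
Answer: $-9686$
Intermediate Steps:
$F{\left(E,y \right)} = -17 + 3 y$ ($F{\left(E,y \right)} = -3 + \left(\left(2 - \left(y - 5\right)\right) \left(-2\right) + y\right) = -3 + \left(\left(2 - \left(-5 + y\right)\right) \left(-2\right) + y\right) = -3 + \left(\left(7 - y\right) \left(-2\right) + y\right) = -3 + \left(\left(-14 + 2 y\right) + y\right) = -3 + \left(-14 + 3 y\right) = -17 + 3 y$)
$314 - 400 F{\left(\left(0 + 3\right)^{2},14 \right)} = 314 - 400 \left(-17 + 3 \cdot 14\right) = 314 - 400 \left(-17 + 42\right) = 314 - 10000 = -9686$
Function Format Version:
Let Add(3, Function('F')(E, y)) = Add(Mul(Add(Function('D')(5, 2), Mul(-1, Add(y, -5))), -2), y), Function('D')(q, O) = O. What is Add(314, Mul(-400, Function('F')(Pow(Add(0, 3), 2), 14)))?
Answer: -9686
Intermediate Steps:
Function('F')(E, y) = Add(-17, Mul(3, y)) (Function('F')(E, y) = Add(-3, Add(Mul(Add(2, Mul(-1, Add(y, -5))), -2), y)) = Add(-3, Add(Mul(Add(2, Mul(-1, Add(-5, y))), -2), y)) = Add(-3, Add(Mul(Add(2, Add(5, Mul(-1, y))), -2), y)) = Add(-3, Add(Mul(Add(7, Mul(-1, y)), -2), y)) = Add(-3, Add(Add(-14, Mul(2, y)), y)) = Add(-3, Add(-14, Mul(3, y))) = Add(-17, Mul(3, y)))
Add(314, Mul(-400, Function('F')(Pow(Add(0, 3), 2), 14))) = Add(314, Mul(-400, Add(-17, Mul(3, 14)))) = Add(314, Mul(-400, Add(-17, 42))) = Add(314, Mul(-400, 25)) = Add(314, -10000) = -9686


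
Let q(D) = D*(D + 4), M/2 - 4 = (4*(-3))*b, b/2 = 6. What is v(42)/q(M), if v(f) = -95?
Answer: -19/15456 ≈ -0.0012293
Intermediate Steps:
b = 12 (b = 2*6 = 12)
M = -280 (M = 8 + 2*((4*(-3))*12) = 8 + 2*(-12*12) = 8 + 2*(-144) = 8 - 288 = -280)
q(D) = D*(4 + D)
v(42)/q(M) = -95*(-1/(280*(4 - 280))) = -95/((-280*(-276))) = -95/77280 = -95*1/77280 = -19/15456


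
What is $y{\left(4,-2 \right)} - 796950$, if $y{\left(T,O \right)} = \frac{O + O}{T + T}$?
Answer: $- \frac{1593901}{2} \approx -7.9695 \cdot 10^{5}$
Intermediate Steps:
$y{\left(T,O \right)} = \frac{O}{T}$ ($y{\left(T,O \right)} = \frac{2 O}{2 T} = 2 O \frac{1}{2 T} = \frac{O}{T}$)
$y{\left(4,-2 \right)} - 796950 = - \frac{2}{4} - 796950 = \left(-2\right) \frac{1}{4} - 796950 = - \frac{1}{2} - 796950 = - \frac{1593901}{2}$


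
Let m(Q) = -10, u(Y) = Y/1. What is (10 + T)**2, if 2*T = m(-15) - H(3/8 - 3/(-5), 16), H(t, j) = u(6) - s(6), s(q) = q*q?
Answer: 400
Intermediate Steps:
s(q) = q**2
u(Y) = Y (u(Y) = Y*1 = Y)
H(t, j) = -30 (H(t, j) = 6 - 1*6**2 = 6 - 1*36 = 6 - 36 = -30)
T = 10 (T = (-10 - 1*(-30))/2 = (-10 + 30)/2 = (1/2)*20 = 10)
(10 + T)**2 = (10 + 10)**2 = 20**2 = 400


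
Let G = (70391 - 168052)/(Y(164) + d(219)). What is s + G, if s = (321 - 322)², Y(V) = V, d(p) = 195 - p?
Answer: -97521/140 ≈ -696.58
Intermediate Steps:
G = -97661/140 (G = (70391 - 168052)/(164 + (195 - 1*219)) = -97661/(164 + (195 - 219)) = -97661/(164 - 24) = -97661/140 ≈ -697.58)
s = 1 (s = (-1)² = 1)
s + G = 1 - 97661/140 = -97521/140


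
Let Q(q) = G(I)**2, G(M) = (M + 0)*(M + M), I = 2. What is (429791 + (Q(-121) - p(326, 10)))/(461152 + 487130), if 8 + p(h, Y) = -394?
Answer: 143419/316094 ≈ 0.45372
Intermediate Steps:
G(M) = 2*M**2 (G(M) = M*(2*M) = 2*M**2)
p(h, Y) = -402 (p(h, Y) = -8 - 394 = -402)
Q(q) = 64 (Q(q) = (2*2**2)**2 = (2*4)**2 = 8**2 = 64)
(429791 + (Q(-121) - p(326, 10)))/(461152 + 487130) = (429791 + (64 - 1*(-402)))/(461152 + 487130) = (429791 + (64 + 402))/948282 = (429791 + 466)*(1/948282) = 430257*(1/948282) = 143419/316094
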